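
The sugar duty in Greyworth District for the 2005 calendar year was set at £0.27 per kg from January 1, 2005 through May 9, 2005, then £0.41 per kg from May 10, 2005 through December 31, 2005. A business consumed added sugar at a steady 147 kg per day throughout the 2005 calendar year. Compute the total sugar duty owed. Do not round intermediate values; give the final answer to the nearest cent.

£19,343.73

January 1 – May 9, 2005: 129 days × 147 kg/day = 18,963 kg at £0.27/kg → £5,120.01
May 10 – December 31, 2005: 236 days × 147 kg/day = 34,692 kg at £0.41/kg → £14,223.72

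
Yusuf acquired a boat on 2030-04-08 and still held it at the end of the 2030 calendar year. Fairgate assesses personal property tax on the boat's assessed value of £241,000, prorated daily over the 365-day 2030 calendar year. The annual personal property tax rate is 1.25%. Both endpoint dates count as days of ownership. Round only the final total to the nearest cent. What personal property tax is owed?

Days held (2030-04-08 to 2030-12-31): 268 out of 365
Tax = £241,000 × 1.25% × 268/365 = £2,211.9178

£2,211.92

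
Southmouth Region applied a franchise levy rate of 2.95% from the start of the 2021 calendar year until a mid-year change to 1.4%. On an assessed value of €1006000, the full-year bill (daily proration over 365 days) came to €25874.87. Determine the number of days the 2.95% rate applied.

Let d = days at the first rate; then 365 − d days at the second rate.
€1006000 × [2.95%·d + 1.4%·(365−d)] / 365 = €25874.87
Solving gives d = 276, so the new rate took effect on 4 Oct 2021.

276 days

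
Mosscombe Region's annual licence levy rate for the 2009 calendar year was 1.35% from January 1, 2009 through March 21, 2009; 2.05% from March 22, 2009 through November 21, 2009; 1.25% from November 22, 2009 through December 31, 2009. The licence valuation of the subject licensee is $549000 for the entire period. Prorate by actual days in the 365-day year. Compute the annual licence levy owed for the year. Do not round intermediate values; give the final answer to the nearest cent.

$9930.88

January 1 – March 21, 2009: 80 days at 1.35% → $549000 × 1.35% × 80/365 = $1624.4384
March 22 – November 21, 2009: 245 days at 2.05% → $549000 × 2.05% × 245/365 = $7554.3904
November 22 – December 31, 2009: 40 days at 1.25% → $549000 × 1.25% × 40/365 = $752.0548
Total = $9930.8836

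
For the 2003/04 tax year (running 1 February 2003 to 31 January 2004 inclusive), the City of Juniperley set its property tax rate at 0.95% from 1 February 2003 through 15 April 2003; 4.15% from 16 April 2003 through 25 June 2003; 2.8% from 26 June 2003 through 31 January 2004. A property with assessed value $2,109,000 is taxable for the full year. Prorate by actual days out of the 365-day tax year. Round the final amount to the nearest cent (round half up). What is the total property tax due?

$56,680.10

1 February – 15 April 2003: 74 days at 0.95% → $2,109,000 × 0.95% × 74/365 = $4,061.9918
16 April – 25 June 2003: 71 days at 4.15% → $2,109,000 × 4.15% × 71/365 = $17,025.1192
26 June 2003 – 31 January 2004: 220 days at 2.8% → $2,109,000 × 2.8% × 220/365 = $35,592.9863
Total = $56,680.0973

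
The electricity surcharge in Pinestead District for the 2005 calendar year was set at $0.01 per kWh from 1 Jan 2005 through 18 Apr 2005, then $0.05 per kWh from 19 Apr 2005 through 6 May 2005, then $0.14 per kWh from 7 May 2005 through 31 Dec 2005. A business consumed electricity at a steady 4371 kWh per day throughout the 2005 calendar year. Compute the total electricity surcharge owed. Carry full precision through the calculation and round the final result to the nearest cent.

$154,908.24

1 Jan – 18 Apr 2005: 108 days × 4371 kWh/day = 472,068 kWh at $0.01/kWh → $4,720.68
19 Apr – 6 May 2005: 18 days × 4371 kWh/day = 78,678 kWh at $0.05/kWh → $3,933.90
7 May – 31 Dec 2005: 239 days × 4371 kWh/day = 1,044,669 kWh at $0.14/kWh → $146,253.66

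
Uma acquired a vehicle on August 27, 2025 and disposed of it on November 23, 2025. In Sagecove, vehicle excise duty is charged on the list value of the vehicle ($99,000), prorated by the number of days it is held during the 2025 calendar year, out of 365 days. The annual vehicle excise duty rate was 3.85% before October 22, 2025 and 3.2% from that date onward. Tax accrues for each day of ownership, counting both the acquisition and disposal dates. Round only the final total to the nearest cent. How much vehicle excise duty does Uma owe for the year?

August 27 – October 21, 2025: 56 days at 3.85% → $99,000 × 3.85% × 56/365 = $584.7781
October 22 – November 23, 2025: 33 days at 3.2% → $99,000 × 3.2% × 33/365 = $286.4219
Total = $871.2000

$871.20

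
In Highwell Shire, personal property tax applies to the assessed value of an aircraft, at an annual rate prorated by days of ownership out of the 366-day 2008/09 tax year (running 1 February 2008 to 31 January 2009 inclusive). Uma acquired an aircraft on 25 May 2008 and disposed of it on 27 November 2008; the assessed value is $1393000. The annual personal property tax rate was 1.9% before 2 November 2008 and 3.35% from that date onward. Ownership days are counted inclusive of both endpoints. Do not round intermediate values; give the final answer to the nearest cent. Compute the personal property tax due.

25 May – 1 November 2008: 161 days at 1.9% → $1393000 × 1.9% × 161/366 = $11642.5874
2 November – 27 November 2008: 26 days at 3.35% → $1393000 × 3.35% × 26/366 = $3315.0355
Total = $14957.6230

$14957.62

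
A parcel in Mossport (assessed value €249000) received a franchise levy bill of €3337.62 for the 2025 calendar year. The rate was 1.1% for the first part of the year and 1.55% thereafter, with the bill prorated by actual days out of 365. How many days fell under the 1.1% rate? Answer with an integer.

Let d = days at the first rate; then 365 − d days at the second rate.
€249000 × [1.1%·d + 1.55%·(365−d)] / 365 = €3337.62
Solving gives d = 170, so the new rate took effect on June 20, 2025.

170 days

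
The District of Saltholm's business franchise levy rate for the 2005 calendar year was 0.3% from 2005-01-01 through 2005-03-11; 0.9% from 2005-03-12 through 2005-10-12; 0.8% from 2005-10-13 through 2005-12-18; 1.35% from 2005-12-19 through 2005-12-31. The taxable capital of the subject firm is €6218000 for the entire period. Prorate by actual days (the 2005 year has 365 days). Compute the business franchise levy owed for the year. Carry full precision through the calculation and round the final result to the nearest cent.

2005-01-01 to 2005-03-11: 70 days at 0.3% → €6218000 × 0.3% × 70/365 = €3577.4795
2005-03-12 to 2005-10-12: 215 days at 0.9% → €6218000 × 0.9% × 215/365 = €32963.9178
2005-10-13 to 2005-12-18: 67 days at 0.8% → €6218000 × 0.8% × 67/365 = €9131.0904
2005-12-19 to 2005-12-31: 13 days at 1.35% → €6218000 × 1.35% × 13/365 = €2989.7507
Total = €48662.2384

€48662.24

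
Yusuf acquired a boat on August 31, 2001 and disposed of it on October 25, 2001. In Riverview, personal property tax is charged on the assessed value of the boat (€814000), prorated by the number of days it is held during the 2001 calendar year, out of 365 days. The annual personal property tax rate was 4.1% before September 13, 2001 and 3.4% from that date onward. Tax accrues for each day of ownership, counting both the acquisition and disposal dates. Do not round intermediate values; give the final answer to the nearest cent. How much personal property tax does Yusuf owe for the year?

€4449.12

August 31 – September 12, 2001: 13 days at 4.1% → €814000 × 4.1% × 13/365 = €1188.6630
September 13 – October 25, 2001: 43 days at 3.4% → €814000 × 3.4% × 43/365 = €3260.4603
Total = €4449.1233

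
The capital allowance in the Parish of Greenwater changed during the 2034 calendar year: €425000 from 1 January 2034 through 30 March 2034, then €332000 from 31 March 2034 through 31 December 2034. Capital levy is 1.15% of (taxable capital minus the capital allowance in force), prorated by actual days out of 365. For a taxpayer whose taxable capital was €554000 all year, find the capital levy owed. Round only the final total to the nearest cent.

€2292.22

1 January – 30 March 2034: 89 days, exemption €425000 → (€554000 − €425000) × 1.15% × 89/365 = €361.7301
31 March – 31 December 2034: 276 days, exemption €332000 → (€554000 − €332000) × 1.15% × 276/365 = €1930.4877
Total = €2292.2178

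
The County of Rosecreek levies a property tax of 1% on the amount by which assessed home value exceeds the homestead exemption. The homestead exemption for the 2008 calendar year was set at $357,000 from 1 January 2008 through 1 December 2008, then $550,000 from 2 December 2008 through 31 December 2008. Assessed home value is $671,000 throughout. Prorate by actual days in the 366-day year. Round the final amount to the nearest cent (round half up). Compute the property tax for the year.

$2,981.80

1 January – 1 December 2008: 336 days, exemption $357,000 → ($671,000 − $357,000) × 1% × 336/366 = $2,882.6230
2 December – 31 December 2008: 30 days, exemption $550,000 → ($671,000 − $550,000) × 1% × 30/366 = $99.1803
Total = $2,981.8033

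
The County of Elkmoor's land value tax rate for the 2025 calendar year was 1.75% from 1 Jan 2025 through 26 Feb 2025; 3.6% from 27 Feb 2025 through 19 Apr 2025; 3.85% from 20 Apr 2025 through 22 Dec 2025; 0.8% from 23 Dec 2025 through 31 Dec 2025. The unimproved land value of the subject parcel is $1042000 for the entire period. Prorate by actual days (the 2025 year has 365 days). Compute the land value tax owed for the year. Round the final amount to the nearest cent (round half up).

$35545.05

1 Jan – 26 Feb 2025: 57 days at 1.75% → $1042000 × 1.75% × 57/365 = $2847.6575
27 Feb – 19 Apr 2025: 52 days at 3.6% → $1042000 × 3.6% × 52/365 = $5344.1753
20 Apr – 22 Dec 2025: 247 days at 3.85% → $1042000 × 3.85% × 247/365 = $27147.6685
23 Dec – 31 Dec 2025: 9 days at 0.8% → $1042000 × 0.8% × 9/365 = $205.5452
Total = $35545.0466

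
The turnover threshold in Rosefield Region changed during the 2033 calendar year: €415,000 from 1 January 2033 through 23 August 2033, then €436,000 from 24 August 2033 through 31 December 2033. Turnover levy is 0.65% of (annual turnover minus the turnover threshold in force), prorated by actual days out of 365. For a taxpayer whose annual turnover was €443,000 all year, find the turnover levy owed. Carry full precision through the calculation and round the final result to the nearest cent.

€133.38

1 January – 23 August 2033: 235 days, exemption €415,000 → (€443,000 − €415,000) × 0.65% × 235/365 = €117.1781
24 August – 31 December 2033: 130 days, exemption €436,000 → (€443,000 − €436,000) × 0.65% × 130/365 = €16.2055
Total = €133.3836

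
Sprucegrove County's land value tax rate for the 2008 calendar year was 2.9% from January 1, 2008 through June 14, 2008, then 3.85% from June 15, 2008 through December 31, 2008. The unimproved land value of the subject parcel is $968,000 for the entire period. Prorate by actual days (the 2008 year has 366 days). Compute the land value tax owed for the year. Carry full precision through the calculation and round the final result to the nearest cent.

January 1 – June 14, 2008: 166 days at 2.9% → $968,000 × 2.9% × 166/366 = $12,732.1093
June 15 – December 31, 2008: 200 days at 3.85% → $968,000 × 3.85% × 200/366 = $20,365.0273
Total = $33,097.1366

$33,097.14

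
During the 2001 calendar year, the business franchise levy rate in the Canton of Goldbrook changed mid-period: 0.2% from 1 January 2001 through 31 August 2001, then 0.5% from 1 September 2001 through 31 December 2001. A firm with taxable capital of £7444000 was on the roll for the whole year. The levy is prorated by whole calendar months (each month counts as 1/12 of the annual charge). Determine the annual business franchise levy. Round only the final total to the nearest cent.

£22332.00

1 January – 31 August 2001: 8 months at 0.2% → £7444000 × 0.2% × 8/12 = £9925.3333
1 September – 31 December 2001: 4 months at 0.5% → £7444000 × 0.5% × 4/12 = £12406.6667
Total = £22332.0000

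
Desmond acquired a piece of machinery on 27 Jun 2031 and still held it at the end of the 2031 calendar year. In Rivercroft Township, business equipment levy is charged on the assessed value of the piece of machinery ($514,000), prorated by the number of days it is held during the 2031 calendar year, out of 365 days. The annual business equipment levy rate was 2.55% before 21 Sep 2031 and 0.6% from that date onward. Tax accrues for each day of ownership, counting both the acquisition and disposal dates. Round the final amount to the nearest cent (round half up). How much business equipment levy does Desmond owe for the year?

$3,950.05

27 Jun – 20 Sep 2031: 86 days at 2.55% → $514,000 × 2.55% × 86/365 = $3,088.2247
21 Sep – 31 Dec 2031: 102 days at 0.6% → $514,000 × 0.6% × 102/365 = $861.8301
Total = $3,950.0548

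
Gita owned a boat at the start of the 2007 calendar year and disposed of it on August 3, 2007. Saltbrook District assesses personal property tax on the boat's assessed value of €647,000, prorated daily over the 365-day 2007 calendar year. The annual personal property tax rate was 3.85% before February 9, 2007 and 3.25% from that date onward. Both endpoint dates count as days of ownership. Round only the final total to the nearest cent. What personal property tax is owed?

€12,800.85

January 1 – February 8, 2007: 39 days at 3.85% → €647,000 × 3.85% × 39/365 = €2,661.5630
February 9 – August 3, 2007: 176 days at 3.25% → €647,000 × 3.25% × 176/365 = €10,139.2877
Total = €12,800.8507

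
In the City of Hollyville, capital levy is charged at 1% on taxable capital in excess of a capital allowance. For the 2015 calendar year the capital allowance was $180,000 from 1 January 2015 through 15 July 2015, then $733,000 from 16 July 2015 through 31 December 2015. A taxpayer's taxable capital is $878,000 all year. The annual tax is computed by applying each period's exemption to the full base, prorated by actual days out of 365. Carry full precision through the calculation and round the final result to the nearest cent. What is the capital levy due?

1 January – 15 July 2015: 196 days, exemption $180,000 → ($878,000 − $180,000) × 1% × 196/365 = $3,748.1644
16 July – 31 December 2015: 169 days, exemption $733,000 → ($878,000 − $733,000) × 1% × 169/365 = $671.3699
Total = $4,419.5342

$4,419.53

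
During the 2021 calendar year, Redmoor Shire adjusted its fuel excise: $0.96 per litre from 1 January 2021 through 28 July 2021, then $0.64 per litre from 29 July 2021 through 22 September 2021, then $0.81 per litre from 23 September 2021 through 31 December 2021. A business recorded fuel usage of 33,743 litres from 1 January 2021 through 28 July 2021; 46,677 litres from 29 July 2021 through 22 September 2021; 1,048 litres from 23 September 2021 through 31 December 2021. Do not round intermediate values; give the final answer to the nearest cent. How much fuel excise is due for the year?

1 January – 28 July 2021: 33,743 litres at $0.96/litre → $32393.28
29 July – 22 September 2021: 46,677 litres at $0.64/litre → $29873.28
23 September – 31 December 2021: 1,048 litres at $0.81/litre → $848.88

$63115.44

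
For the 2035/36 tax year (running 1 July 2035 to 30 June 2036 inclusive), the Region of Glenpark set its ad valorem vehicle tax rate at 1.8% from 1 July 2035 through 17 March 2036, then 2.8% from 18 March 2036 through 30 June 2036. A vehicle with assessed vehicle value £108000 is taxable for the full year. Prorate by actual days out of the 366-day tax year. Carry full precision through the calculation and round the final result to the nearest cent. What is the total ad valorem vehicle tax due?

1 July 2035 – 17 March 2036: 261 days at 1.8% → £108000 × 1.8% × 261/366 = £1386.2951
18 March – 30 June 2036: 105 days at 2.8% → £108000 × 2.8% × 105/366 = £867.5410
Total = £2253.8361

£2253.84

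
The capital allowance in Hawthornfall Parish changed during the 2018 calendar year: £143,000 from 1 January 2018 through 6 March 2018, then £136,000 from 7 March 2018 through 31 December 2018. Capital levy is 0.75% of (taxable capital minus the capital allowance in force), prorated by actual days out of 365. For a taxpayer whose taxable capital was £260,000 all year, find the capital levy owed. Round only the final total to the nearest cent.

1 January – 6 March 2018: 65 days, exemption £143,000 → (£260,000 − £143,000) × 0.75% × 65/365 = £156.2671
7 March – 31 December 2018: 300 days, exemption £136,000 → (£260,000 − £136,000) × 0.75% × 300/365 = £764.3836
Total = £920.6507

£920.65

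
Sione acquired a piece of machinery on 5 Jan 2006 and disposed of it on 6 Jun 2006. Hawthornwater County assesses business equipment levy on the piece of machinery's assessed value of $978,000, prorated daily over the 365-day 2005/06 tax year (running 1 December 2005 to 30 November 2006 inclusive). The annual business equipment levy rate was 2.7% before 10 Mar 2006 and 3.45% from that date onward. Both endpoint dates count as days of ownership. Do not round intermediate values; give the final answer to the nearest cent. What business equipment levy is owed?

$12,857.35

5 Jan – 9 Mar 2006: 64 days at 2.7% → $978,000 × 2.7% × 64/365 = $4,630.0932
10 Mar – 6 Jun 2006: 89 days at 3.45% → $978,000 × 3.45% × 89/365 = $8,227.2575
Total = $12,857.3507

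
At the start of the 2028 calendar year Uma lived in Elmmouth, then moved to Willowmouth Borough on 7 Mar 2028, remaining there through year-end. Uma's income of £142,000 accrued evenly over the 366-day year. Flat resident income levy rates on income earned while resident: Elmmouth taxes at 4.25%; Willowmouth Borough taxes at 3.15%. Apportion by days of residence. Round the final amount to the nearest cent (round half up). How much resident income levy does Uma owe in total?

Elmmouth, 1 Jan – 6 Mar 2028: 66 days → £142,000 × 4.25% × 66/366 = £1,088.2787
Willowmouth Borough, 7 Mar – 31 Dec 2028: 300 days → £142,000 × 3.15% × 300/366 = £3,666.3934
Total = £4,754.6721

£4,754.67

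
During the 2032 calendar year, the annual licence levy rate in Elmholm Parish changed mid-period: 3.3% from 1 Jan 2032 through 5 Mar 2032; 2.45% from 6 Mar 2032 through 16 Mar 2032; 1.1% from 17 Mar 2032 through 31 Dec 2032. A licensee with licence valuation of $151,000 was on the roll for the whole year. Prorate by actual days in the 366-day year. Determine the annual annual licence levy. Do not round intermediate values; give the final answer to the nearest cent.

1 Jan – 5 Mar 2032: 65 days at 3.3% → $151,000 × 3.3% × 65/366 = $884.9590
6 Mar – 16 Mar 2032: 11 days at 2.45% → $151,000 × 2.45% × 11/366 = $111.1872
17 Mar – 31 Dec 2032: 290 days at 1.1% → $151,000 × 1.1% × 290/366 = $1,316.0929
Total = $2,312.2391

$2,312.24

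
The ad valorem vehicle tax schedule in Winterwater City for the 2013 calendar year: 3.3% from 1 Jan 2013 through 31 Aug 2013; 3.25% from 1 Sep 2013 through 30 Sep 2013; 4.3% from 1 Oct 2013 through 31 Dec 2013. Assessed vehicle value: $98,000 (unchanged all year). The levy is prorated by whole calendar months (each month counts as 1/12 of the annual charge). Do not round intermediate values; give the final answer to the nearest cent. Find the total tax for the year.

1 Jan – 31 Aug 2013: 8 months at 3.3% → $98,000 × 3.3% × 8/12 = $2,156.0000
1 Sep – 30 Sep 2013: 1 month at 3.25% → $98,000 × 3.25% × 1/12 = $265.4167
1 Oct – 31 Dec 2013: 3 months at 4.3% → $98,000 × 4.3% × 3/12 = $1,053.5000
Total = $3,474.9167

$3,474.92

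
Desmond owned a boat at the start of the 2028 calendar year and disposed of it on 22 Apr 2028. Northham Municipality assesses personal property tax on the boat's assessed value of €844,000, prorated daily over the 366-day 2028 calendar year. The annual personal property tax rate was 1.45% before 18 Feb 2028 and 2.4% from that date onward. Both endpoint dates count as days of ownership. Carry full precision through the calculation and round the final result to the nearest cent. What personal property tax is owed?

€5,202.36

1 Jan – 17 Feb 2028: 48 days at 1.45% → €844,000 × 1.45% × 48/366 = €1,604.9836
18 Feb – 22 Apr 2028: 65 days at 2.4% → €844,000 × 2.4% × 65/366 = €3,597.3770
Total = €5,202.3607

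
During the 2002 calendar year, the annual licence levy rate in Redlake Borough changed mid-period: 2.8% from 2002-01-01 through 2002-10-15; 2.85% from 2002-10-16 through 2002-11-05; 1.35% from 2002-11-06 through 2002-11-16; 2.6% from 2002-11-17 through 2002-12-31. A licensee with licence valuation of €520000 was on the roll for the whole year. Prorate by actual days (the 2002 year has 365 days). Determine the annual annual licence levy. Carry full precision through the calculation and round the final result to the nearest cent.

2002-01-01 to 2002-10-15: 288 days at 2.8% → €520000 × 2.8% × 288/365 = €11488.4384
2002-10-16 to 2002-11-05: 21 days at 2.85% → €520000 × 2.85% × 21/365 = €852.6575
2002-11-06 to 2002-11-16: 11 days at 1.35% → €520000 × 1.35% × 11/365 = €211.5616
2002-11-17 to 2002-12-31: 45 days at 2.6% → €520000 × 2.6% × 45/365 = €1666.8493
Total = €14219.5068

€14219.51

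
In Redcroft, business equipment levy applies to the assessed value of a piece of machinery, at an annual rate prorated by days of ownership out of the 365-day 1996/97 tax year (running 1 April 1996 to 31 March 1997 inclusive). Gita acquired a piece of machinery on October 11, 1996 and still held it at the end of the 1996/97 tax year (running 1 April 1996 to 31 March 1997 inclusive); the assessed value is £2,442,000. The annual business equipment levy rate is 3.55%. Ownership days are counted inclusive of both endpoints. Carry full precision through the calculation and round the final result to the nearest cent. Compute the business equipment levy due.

£40,851.65

Days held (October 11, 1996 – March 31, 1997): 172 out of 365
Tax = £2,442,000 × 3.55% × 172/365 = £40,851.6493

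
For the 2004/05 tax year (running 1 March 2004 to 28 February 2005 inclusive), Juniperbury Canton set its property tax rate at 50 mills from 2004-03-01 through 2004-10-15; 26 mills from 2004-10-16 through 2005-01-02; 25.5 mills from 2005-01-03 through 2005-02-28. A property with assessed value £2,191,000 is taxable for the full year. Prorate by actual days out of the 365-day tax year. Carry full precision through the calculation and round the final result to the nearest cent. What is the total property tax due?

£89,785.98

2004-03-01 to 2004-10-15: 229 days at 50 mills → £2,191,000 × 5% × 229/365 = £68,731.3699
2004-10-16 to 2005-01-02: 79 days at 26 mills → £2,191,000 × 2.6% × 79/365 = £12,329.6274
2005-01-03 to 2005-02-28: 57 days at 25.5 mills → £2,191,000 × 2.55% × 57/365 = £8,724.9822
Total = £89,785.9795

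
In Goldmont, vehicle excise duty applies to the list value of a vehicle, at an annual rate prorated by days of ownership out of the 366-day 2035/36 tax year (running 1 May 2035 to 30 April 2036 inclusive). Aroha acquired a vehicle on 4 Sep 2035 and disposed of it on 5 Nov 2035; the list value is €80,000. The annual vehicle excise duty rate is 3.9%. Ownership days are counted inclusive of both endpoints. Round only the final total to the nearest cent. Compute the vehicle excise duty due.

Days held (4 Sep – 5 Nov 2035): 63 out of 366
Tax = €80,000 × 3.9% × 63/366 = €537.0492

€537.05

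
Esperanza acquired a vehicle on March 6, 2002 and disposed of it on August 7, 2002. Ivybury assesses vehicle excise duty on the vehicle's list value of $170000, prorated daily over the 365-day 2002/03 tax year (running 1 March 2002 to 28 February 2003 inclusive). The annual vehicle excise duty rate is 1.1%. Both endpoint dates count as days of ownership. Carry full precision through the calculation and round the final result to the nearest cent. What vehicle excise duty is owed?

Days held (March 6 – August 7, 2002): 155 out of 365
Tax = $170000 × 1.1% × 155/365 = $794.1096

$794.11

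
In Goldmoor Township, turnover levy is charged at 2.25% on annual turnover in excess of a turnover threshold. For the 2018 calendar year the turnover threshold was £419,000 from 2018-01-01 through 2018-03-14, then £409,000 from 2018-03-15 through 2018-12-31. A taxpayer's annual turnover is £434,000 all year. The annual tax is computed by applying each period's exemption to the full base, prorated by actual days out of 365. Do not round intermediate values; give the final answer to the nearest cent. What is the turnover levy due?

2018-01-01 to 2018-03-14: 73 days, exemption £419,000 → (£434,000 − £419,000) × 2.25% × 73/365 = £67.5000
2018-03-15 to 2018-12-31: 292 days, exemption £409,000 → (£434,000 − £409,000) × 2.25% × 292/365 = £450.0000
Total = £517.5000

£517.50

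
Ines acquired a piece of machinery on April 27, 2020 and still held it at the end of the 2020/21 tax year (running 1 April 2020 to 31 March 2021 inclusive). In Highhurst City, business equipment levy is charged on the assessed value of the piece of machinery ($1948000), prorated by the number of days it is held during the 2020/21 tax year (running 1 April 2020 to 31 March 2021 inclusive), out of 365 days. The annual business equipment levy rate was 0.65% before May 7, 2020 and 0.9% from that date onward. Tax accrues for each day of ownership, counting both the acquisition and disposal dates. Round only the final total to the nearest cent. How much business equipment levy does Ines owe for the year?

April 27 – May 6, 2020: 10 days at 0.65% → $1948000 × 0.65% × 10/365 = $346.9041
May 7, 2020 – March 31, 2021: 329 days at 0.9% → $1948000 × 0.9% × 329/365 = $15802.8164
Total = $16149.7205

$16149.72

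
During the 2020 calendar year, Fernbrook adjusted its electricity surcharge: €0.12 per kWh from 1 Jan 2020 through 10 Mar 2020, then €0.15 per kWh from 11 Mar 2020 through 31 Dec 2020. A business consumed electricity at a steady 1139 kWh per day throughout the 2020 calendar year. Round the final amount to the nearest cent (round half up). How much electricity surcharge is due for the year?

1 Jan – 10 Mar 2020: 70 days × 1139 kWh/day = 79,730 kWh at €0.12/kWh → €9,567.60
11 Mar – 31 Dec 2020: 296 days × 1139 kWh/day = 337,144 kWh at €0.15/kWh → €50,571.60

€60,139.20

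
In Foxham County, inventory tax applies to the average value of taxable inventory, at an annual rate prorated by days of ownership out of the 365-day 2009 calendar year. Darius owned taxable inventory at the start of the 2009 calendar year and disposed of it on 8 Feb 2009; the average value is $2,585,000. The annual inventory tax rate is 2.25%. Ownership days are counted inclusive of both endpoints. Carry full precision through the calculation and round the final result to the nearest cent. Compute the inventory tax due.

$6,214.62

Days held (1 Jan – 8 Feb 2009): 39 out of 365
Tax = $2,585,000 × 2.25% × 39/365 = $6,214.6233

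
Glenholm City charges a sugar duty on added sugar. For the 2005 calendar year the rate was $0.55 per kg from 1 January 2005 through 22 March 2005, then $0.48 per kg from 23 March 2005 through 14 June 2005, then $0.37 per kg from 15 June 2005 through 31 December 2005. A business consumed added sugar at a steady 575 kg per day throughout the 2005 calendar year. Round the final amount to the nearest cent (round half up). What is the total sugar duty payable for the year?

1 January – 22 March 2005: 81 days × 575 kg/day = 46,575 kg at $0.55/kg → $25,616.25
23 March – 14 June 2005: 84 days × 575 kg/day = 48,300 kg at $0.48/kg → $23,184.00
15 June – 31 December 2005: 200 days × 575 kg/day = 115,000 kg at $0.37/kg → $42,550.00

$91,350.25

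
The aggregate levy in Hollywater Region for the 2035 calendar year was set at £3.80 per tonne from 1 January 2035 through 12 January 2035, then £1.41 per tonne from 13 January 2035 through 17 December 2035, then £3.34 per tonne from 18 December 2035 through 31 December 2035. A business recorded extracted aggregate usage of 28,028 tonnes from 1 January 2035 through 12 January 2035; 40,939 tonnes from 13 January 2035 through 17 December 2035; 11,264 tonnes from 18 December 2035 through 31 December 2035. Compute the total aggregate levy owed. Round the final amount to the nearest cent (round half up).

£201,852.15

1 January – 12 January 2035: 28,028 tonnes at £3.80/tonne → £106,506.40
13 January – 17 December 2035: 40,939 tonnes at £1.41/tonne → £57,723.99
18 December – 31 December 2035: 11,264 tonnes at £3.34/tonne → £37,621.76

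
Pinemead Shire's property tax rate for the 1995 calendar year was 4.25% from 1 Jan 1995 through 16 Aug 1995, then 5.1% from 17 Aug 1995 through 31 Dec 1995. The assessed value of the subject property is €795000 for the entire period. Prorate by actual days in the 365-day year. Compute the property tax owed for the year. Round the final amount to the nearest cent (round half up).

1 Jan – 16 Aug 1995: 228 days at 4.25% → €795000 × 4.25% × 228/365 = €21105.6164
17 Aug – 31 Dec 1995: 137 days at 5.1% → €795000 × 5.1% × 137/365 = €15218.2603
Total = €36323.8767

€36323.88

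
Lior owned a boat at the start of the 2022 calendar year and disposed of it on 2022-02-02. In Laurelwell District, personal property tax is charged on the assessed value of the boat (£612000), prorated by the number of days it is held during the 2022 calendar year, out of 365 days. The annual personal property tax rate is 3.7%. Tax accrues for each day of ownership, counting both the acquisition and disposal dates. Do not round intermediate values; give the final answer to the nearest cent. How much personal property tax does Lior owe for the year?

Days held (2022-01-01 to 2022-02-02): 33 out of 365
Tax = £612000 × 3.7% × 33/365 = £2047.2658

£2047.27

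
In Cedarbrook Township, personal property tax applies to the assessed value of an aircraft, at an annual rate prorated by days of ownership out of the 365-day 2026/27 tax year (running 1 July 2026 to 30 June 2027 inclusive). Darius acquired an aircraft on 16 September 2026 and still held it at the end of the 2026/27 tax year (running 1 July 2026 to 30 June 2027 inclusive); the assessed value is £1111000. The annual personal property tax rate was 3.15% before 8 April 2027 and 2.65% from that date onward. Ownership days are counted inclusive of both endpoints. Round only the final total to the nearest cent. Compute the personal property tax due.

£26335.27

16 September 2026 – 7 April 2027: 204 days at 3.15% → £1111000 × 3.15% × 204/365 = £19559.6877
8 April – 30 June 2027: 84 days at 2.65% → £1111000 × 2.65% × 84/365 = £6775.5781
Total = £26335.2658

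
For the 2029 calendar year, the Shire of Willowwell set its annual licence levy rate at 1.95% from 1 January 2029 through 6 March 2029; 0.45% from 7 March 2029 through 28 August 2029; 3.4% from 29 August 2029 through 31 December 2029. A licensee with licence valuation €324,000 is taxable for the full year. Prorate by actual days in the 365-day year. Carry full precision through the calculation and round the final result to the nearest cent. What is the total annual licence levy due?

1 January – 6 March 2029: 65 days at 1.95% → €324,000 × 1.95% × 65/365 = €1,125.1233
7 March – 28 August 2029: 175 days at 0.45% → €324,000 × 0.45% × 175/365 = €699.0411
29 August – 31 December 2029: 125 days at 3.4% → €324,000 × 3.4% × 125/365 = €3,772.6027
Total = €5,596.7671

€5,596.77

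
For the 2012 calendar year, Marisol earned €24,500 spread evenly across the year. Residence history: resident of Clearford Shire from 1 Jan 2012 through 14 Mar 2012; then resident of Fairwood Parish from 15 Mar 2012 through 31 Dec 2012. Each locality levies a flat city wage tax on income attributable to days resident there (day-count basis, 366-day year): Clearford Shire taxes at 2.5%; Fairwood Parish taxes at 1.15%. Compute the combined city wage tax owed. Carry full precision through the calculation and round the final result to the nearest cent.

€348.62

Clearford Shire, 1 Jan – 14 Mar 2012: 74 days → €24,500 × 2.5% × 74/366 = €123.8388
Fairwood Parish, 15 Mar – 31 Dec 2012: 292 days → €24,500 × 1.15% × 292/366 = €224.7842
Total = €348.6230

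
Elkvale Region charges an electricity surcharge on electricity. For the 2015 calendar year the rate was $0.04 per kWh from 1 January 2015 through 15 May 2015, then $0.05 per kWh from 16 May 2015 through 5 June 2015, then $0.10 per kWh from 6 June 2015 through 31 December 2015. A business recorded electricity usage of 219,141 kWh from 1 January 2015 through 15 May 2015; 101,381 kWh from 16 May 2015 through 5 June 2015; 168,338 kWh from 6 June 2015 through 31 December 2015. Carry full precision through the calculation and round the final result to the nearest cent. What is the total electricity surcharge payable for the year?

$30,668.49

1 January – 15 May 2015: 219,141 kWh at $0.04/kWh → $8,765.64
16 May – 5 June 2015: 101,381 kWh at $0.05/kWh → $5,069.05
6 June – 31 December 2015: 168,338 kWh at $0.10/kWh → $16,833.80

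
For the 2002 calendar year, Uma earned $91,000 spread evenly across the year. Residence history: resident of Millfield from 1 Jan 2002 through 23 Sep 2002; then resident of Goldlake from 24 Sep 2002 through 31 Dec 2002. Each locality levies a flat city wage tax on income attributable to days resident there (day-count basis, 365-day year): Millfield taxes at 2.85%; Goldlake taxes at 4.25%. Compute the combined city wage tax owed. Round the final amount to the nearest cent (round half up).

Millfield, 1 Jan – 23 Sep 2002: 266 days → $91,000 × 2.85% × 266/365 = $1,890.0575
Goldlake, 24 Sep – 31 Dec 2002: 99 days → $91,000 × 4.25% × 99/365 = $1,048.9932
Total = $2,939.0507

$2,939.05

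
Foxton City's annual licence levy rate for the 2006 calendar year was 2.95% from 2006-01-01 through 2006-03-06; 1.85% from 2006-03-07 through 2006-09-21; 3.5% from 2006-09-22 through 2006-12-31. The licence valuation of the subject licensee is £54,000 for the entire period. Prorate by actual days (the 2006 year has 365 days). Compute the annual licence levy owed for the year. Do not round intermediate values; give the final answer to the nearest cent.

2006-01-01 to 2006-03-06: 65 days at 2.95% → £54,000 × 2.95% × 65/365 = £283.6849
2006-03-07 to 2006-09-21: 199 days at 1.85% → £54,000 × 1.85% × 199/365 = £544.6603
2006-09-22 to 2006-12-31: 101 days at 3.5% → £54,000 × 3.5% × 101/365 = £522.9863
Total = £1,351.3315

£1,351.33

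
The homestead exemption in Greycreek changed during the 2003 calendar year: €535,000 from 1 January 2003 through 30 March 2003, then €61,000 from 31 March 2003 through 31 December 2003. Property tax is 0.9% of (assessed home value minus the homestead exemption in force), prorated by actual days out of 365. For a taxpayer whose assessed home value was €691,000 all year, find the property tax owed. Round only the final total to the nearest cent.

€4,629.80

1 January – 30 March 2003: 89 days, exemption €535,000 → (€691,000 − €535,000) × 0.9% × 89/365 = €342.3452
31 March – 31 December 2003: 276 days, exemption €61,000 → (€691,000 − €61,000) × 0.9% × 276/365 = €4,287.4521
Total = €4,629.7973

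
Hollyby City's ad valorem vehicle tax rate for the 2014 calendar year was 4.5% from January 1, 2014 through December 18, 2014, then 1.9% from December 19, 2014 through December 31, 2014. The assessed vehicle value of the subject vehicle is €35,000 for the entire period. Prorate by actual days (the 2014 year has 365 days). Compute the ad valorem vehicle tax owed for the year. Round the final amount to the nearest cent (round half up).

January 1 – December 18, 2014: 352 days at 4.5% → €35,000 × 4.5% × 352/365 = €1,518.9041
December 19 – December 31, 2014: 13 days at 1.9% → €35,000 × 1.9% × 13/365 = €23.6849
Total = €1,542.5890

€1,542.59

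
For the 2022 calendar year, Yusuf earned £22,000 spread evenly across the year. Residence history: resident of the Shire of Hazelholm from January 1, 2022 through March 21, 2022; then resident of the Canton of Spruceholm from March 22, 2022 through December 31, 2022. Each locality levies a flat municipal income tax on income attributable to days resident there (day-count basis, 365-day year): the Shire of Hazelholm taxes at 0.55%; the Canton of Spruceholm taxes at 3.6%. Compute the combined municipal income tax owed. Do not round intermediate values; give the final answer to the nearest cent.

£644.93

The Shire of Hazelholm, January 1 – March 21, 2022: 80 days → £22,000 × 0.55% × 80/365 = £26.5205
The Canton of Spruceholm, March 22 – December 31, 2022: 285 days → £22,000 × 3.6% × 285/365 = £618.4110
Total = £644.9315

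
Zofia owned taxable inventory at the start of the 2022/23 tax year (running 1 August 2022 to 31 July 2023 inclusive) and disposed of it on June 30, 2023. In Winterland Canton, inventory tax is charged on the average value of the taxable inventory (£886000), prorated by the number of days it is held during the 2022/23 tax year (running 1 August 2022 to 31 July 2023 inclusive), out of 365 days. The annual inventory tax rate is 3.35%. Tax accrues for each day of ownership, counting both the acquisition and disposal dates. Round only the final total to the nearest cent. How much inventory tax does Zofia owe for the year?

£27160.15

Days held (August 1, 2022 – June 30, 2023): 334 out of 365
Tax = £886000 × 3.35% × 334/365 = £27160.1479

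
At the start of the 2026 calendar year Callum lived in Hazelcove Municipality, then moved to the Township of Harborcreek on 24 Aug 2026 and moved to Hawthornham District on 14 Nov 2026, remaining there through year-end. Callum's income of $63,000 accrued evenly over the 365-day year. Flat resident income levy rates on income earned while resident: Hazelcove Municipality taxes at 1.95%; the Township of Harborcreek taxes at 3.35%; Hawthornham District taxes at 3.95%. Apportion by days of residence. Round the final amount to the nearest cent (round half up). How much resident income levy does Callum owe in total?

Hazelcove Municipality, 1 Jan – 23 Aug 2026: 235 days → $63,000 × 1.95% × 235/365 = $790.9521
The Township of Harborcreek, 24 Aug – 13 Nov 2026: 82 days → $63,000 × 3.35% × 82/365 = $474.1397
Hawthornham District, 14 Nov – 31 Dec 2026: 48 days → $63,000 × 3.95% × 48/365 = $327.2548
Total = $1,592.3466

$1,592.35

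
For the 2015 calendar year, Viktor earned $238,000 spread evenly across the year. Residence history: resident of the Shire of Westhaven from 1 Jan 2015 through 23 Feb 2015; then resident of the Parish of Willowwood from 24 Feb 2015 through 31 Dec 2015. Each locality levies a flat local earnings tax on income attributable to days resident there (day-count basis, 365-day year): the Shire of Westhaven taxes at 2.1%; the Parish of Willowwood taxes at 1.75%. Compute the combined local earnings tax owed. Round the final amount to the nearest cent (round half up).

$4,288.24

The Shire of Westhaven, 1 Jan – 23 Feb 2015: 54 days → $238,000 × 2.1% × 54/365 = $739.4301
The Parish of Willowwood, 24 Feb – 31 Dec 2015: 311 days → $238,000 × 1.75% × 311/365 = $3,548.8082
Total = $4,288.2384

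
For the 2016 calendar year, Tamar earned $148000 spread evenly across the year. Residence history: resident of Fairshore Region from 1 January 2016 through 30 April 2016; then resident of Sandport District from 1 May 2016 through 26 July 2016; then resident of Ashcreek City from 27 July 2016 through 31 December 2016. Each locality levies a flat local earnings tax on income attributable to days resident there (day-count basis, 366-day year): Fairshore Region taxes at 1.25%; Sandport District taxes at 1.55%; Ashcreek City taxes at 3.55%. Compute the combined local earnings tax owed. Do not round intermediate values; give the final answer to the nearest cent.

$3425.03

Fairshore Region, 1 January – 30 April 2016: 121 days → $148000 × 1.25% × 121/366 = $611.6120
Sandport District, 1 May – 26 July 2016: 87 days → $148000 × 1.55% × 87/366 = $545.2951
Ashcreek City, 27 July – 31 December 2016: 158 days → $148000 × 3.55% × 158/366 = $2268.1202
Total = $3425.0273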